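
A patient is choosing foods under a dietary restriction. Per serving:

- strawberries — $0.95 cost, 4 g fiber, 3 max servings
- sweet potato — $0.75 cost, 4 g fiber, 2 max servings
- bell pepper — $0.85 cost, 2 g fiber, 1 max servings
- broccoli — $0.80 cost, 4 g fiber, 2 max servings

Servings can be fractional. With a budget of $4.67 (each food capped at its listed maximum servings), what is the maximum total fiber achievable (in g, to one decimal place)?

Fiber per dollar: sweet potato 5.333, broccoli 5, strawberries 4.211, bell pepper 2.353.
Take 2 servings of sweet potato: spends $1.50, +8.0 g fiber (running total 8.0 g).
Take 2 servings of broccoli: spends $1.60, +8.0 g fiber (running total 16.0 g).
Take 1.653 servings of strawberries: spends $1.57, +6.6 g fiber (running total 22.6 g).
Greedy by best ratio exhausts the cost allowance optimally: 22.6 g.

22.6 g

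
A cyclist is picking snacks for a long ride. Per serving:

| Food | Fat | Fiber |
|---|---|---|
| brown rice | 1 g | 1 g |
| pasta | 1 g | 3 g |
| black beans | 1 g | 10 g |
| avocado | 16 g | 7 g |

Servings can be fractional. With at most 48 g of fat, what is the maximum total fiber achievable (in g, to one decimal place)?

480.0 g

Fiber per g fat: black beans 10, pasta 3, brown rice 1, avocado 0.4375.
With no serving limits, spend the whole fat allowance on black beans: 48 g / 1 g × 10 g = 480.0 g.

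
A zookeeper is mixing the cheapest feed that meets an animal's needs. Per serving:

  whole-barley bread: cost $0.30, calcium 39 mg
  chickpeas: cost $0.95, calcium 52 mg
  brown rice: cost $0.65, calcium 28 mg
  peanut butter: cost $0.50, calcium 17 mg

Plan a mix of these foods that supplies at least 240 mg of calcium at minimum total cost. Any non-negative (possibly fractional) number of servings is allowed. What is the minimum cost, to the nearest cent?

$1.85

Cost per mg of calcium: whole-barley bread $0.0077, chickpeas $0.0183, brown rice $0.0232, peanut butter $0.0294.
With no serving limits, use only whole-barley bread: 240 mg / 39 mg = 6.154 servings × $0.30 = $1.85.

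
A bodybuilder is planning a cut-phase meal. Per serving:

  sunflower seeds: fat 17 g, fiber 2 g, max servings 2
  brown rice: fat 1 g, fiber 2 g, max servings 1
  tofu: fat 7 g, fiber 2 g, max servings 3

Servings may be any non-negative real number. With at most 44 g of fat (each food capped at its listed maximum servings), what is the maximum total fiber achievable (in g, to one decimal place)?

10.6 g

Fiber per g fat: brown rice 2, tofu 0.2857, sunflower seeds 0.1176.
Take 1 serving of brown rice: uses 1 g fat, +2.0 g fiber (running total 2.0 g).
Take 3 servings of tofu: uses 21 g fat, +6.0 g fiber (running total 8.0 g).
Take 1.294 servings of sunflower seeds: uses 22 g fat, +2.6 g fiber (running total 10.6 g).
Greedy by best ratio exhausts the fat allowance optimally: 10.6 g.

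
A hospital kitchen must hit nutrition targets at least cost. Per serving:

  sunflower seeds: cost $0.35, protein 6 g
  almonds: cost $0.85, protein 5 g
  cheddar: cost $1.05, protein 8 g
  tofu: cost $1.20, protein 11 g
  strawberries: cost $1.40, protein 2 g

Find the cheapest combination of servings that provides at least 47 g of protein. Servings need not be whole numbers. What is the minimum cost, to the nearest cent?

$2.74

Cost per g of protein: sunflower seeds $0.0583, tofu $0.1091, cheddar $0.1313, almonds $0.1700, strawberries $0.7000.
With no serving limits, use only sunflower seeds: 47 g / 6 g = 7.833 servings × $0.35 = $2.74.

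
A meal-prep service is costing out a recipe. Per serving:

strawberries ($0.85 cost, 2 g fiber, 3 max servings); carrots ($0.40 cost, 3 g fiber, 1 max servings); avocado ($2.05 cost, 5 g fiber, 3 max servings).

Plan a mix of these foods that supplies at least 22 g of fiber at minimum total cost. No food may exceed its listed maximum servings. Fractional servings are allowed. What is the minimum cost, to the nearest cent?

$8.25

Cost per g of fiber: carrots $0.1333, avocado $0.4100, strawberries $0.4250.
Take 1 serving of carrots: +3.0 g fiber for $0.40 (total $0.40, still need 19.0 g).
Take 3 servings of avocado: +15.0 g fiber for $6.15 (total $6.55, still need 4.0 g).
Take 2 servings of strawberries: +4.0 g fiber for $1.70 (total $8.25, still need 0.0 g).
Filling from the cheapest source first is optimal under one linear minimum: $8.25.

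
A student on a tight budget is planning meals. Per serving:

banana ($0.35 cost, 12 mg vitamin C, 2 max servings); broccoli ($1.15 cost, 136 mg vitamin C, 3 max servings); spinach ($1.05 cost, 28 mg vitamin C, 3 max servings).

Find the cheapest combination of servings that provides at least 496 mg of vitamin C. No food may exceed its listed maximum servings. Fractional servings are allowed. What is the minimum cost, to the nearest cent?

$6.55

Cost per mg of vitamin C: broccoli $0.0085, banana $0.0292, spinach $0.0375.
Take 3 servings of broccoli: +408.0 mg vitamin C for $3.45 (total $3.45, still need 88.0 mg).
Take 2 servings of banana: +24.0 mg vitamin C for $0.70 (total $4.15, still need 64.0 mg).
Take 2.286 servings of spinach: +64.0 mg vitamin C for $2.40 (total $6.55, still need 0.0 mg).
Filling from the cheapest source first is optimal under one linear minimum: $6.55.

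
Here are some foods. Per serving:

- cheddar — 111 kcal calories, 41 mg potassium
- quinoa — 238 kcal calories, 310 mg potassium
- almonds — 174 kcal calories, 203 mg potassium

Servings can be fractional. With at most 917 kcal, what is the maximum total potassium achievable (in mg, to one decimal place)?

1194.4 mg

Potassium per kcal: quinoa 1.303, almonds 1.167, cheddar 0.3694.
With no serving limits, spend the whole calories allowance on quinoa: 917 kcal / 238 kcal × 310 mg = 1194.4 mg.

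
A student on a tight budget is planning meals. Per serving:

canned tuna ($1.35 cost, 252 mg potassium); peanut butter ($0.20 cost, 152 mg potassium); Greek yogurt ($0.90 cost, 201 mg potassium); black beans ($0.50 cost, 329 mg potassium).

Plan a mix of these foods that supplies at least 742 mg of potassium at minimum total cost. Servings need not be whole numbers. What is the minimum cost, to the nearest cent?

$0.98

Cost per mg of potassium: peanut butter $0.0013, black beans $0.0015, Greek yogurt $0.0045, canned tuna $0.0054.
With no serving limits, use only peanut butter: 742 mg / 152 mg = 4.882 servings × $0.20 = $0.98.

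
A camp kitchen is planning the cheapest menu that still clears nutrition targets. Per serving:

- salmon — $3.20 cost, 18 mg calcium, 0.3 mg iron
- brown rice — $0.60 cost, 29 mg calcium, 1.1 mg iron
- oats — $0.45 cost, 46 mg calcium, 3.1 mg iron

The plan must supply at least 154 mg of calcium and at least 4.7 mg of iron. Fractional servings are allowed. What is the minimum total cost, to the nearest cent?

$1.51

A basic optimal solution has at most two foods positive. Try each food alone and each pair with both targets met exactly.
salmon only: max(154/18, 4.7/0.3) = 15.67 servings → $50.13.
brown rice only: max(154/29, 4.7/1.1) = 5.31 servings → $3.19.
oats only: max(154/46, 4.7/3.1) = 3.348 servings → $1.51.
salmon + brown rice with both tight: 2.982 servings and 3.459 servings → $11.62.
salmon + oats with both tight: 6.219 servings and 0.9143 servings → $20.31.
brown rice + oats with both targets exact would need a negative amount; discard.
Cheapest feasible corner: $1.51.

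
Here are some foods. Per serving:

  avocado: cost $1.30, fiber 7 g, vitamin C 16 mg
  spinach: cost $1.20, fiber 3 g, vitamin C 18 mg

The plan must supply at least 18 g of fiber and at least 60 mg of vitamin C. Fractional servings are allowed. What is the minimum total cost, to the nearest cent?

$4.43

With two linear requirements the optimum uses one or two foods; enumerate the corners.
avocado only: max(18/7, 60/16) = 3.75 servings → $4.88.
spinach only: max(18/3, 60/18) = 6 servings → $7.20.
avocado + spinach with both tight: 1.846 servings and 1.692 servings → $4.43.
So the least-cost plan costs $4.43.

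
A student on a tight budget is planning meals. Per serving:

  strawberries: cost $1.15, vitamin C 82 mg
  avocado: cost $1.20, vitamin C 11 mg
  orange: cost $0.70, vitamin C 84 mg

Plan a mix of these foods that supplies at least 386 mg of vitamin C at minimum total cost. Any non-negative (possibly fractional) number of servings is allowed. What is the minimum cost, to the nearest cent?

Cost per mg of vitamin C: orange $0.0083, strawberries $0.0140, avocado $0.1091.
With no serving limits, use only orange: 386 mg / 84 mg = 4.595 servings × $0.70 = $3.22.

$3.22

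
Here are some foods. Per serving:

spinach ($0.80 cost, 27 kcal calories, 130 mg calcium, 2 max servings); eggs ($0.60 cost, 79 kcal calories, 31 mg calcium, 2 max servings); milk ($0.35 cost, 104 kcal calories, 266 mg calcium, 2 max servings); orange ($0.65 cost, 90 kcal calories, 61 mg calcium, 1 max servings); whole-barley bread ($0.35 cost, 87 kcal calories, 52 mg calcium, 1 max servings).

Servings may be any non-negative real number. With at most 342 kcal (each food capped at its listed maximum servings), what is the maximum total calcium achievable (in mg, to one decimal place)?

Calcium per kcal: spinach 4.815, milk 2.558, orange 0.6778, whole-barley bread 0.5977, eggs 0.3924.
Take 2 servings of spinach: uses 54 kcal, +260.0 mg calcium (running total 260.0 mg).
Take 2 servings of milk: uses 208 kcal, +532.0 mg calcium (running total 792.0 mg).
Take 0.8889 servings of orange: uses 80 kcal, +54.2 mg calcium (running total 846.2 mg).
Greedy by best ratio exhausts the calories allowance optimally: 846.2 mg.

846.2 mg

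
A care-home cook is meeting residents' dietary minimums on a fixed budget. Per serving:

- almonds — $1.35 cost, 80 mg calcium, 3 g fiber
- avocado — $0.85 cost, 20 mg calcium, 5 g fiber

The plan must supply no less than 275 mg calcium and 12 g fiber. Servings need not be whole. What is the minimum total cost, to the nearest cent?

Compare the cost at each extreme point of the feasible region.
almonds only: max(275/80, 12/3) = 4 servings → $5.40.
avocado only: max(275/20, 12/5) = 13.75 servings → $11.69.
almonds + avocado with both tight: 3.338 servings and 0.3971 servings → $4.84.
So the least-cost plan costs $4.84.

$4.84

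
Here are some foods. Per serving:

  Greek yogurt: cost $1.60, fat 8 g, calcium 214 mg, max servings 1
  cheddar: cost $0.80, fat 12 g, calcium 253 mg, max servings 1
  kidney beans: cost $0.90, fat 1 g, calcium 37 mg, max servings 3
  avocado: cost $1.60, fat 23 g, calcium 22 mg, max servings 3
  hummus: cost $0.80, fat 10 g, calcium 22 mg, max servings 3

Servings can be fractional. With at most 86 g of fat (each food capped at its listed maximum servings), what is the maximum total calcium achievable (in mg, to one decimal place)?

675.6 mg

Calcium per g fat: kidney beans 37, Greek yogurt 26.75, cheddar 21.08, hummus 2.2, avocado 0.9565.
Take 3 servings of kidney beans: uses 3 g fat, +111.0 mg calcium (running total 111.0 mg).
Take 1 serving of Greek yogurt: uses 8 g fat, +214.0 mg calcium (running total 325.0 mg).
Take 1 serving of cheddar: uses 12 g fat, +253.0 mg calcium (running total 578.0 mg).
Take 3 servings of hummus: uses 30 g fat, +66.0 mg calcium (running total 644.0 mg).
Take 1.435 servings of avocado: uses 33 g fat, +31.6 mg calcium (running total 675.6 mg).
Filling greedily by calcium-per-g fat is optimal for one linear limit, giving 675.6 mg.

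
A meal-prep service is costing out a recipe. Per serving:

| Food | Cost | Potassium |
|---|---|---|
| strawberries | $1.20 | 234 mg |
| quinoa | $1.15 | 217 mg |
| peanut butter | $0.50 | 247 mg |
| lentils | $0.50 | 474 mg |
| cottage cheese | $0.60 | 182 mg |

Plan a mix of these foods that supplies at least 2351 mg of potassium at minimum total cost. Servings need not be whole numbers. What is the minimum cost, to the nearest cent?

$2.48

Cost per mg of potassium: lentils $0.0011, peanut butter $0.0020, cottage cheese $0.0033, strawberries $0.0051, quinoa $0.0053.
With no serving limits, use only lentils: 2351 mg / 474 mg = 4.96 servings × $0.50 = $2.48.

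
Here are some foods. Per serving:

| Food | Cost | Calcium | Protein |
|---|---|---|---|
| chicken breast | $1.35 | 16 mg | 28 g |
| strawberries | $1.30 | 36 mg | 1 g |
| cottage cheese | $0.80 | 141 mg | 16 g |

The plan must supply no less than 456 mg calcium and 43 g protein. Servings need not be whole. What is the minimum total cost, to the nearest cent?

This is a tiny linear program; its minimum lies at a vertex of the feasible set. List the vertices and price them.
chicken breast only: max(456/16, 43/28) = 28.5 servings → $38.48.
strawberries only: max(456/36, 43/1) = 43 servings → $55.90.
cottage cheese only: max(456/141, 43/16) = 3.234 servings → $2.59.
chicken breast + strawberries with both tight: 1.101 servings and 12.18 servings → $17.32.
chicken breast + cottage cheese: intersection lies outside the first quadrant.
strawberries + cottage cheese with both tight: 2.834 servings and 2.51 servings → $5.69.
Cheapest feasible corner: $2.59.

$2.59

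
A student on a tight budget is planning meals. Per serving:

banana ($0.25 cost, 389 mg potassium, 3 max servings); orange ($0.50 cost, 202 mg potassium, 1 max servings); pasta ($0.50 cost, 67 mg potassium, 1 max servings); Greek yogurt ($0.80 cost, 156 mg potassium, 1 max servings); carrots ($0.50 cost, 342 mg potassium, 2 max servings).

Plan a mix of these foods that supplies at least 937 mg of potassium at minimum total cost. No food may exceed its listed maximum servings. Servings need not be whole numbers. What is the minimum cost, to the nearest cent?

$0.60

Cost per mg of potassium: banana $0.0006, carrots $0.0015, orange $0.0025, Greek yogurt $0.0051, pasta $0.0075.
Take 2.409 servings of banana: +937.0 mg potassium for $0.60 (total $0.60, still need 0.0 mg).
Filling from the cheapest source first is optimal under one linear minimum: $0.60.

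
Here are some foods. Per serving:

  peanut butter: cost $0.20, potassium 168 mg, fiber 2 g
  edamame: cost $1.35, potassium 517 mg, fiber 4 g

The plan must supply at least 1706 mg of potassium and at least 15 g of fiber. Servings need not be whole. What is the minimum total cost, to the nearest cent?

With two linear requirements the optimum uses one or two foods; enumerate the corners.
peanut butter only: max(1706/168, 15/2) = 10.15 servings → $2.03.
edamame only: max(1706/517, 15/4) = 3.75 servings → $5.06.
peanut butter + edamame with both tight: 2.572 servings and 2.464 servings → $3.84.
The minimum over all feasible corners is $2.03.

$2.03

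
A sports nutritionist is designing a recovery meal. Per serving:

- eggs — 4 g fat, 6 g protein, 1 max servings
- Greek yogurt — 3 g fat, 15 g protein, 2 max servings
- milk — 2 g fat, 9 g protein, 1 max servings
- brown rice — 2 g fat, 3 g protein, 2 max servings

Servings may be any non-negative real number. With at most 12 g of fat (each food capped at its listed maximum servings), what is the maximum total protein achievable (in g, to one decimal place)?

Protein per g fat: Greek yogurt 5, milk 4.5, eggs 1.5, brown rice 1.5.
Take 2 servings of Greek yogurt: uses 6 g fat, +30.0 g protein (running total 30.0 g).
Take 1 serving of milk: uses 2 g fat, +9.0 g protein (running total 39.0 g).
Take 1 serving of eggs: uses 4 g fat, +6.0 g protein (running total 45.0 g).
Greedy by best ratio exhausts the fat allowance optimally: 45.0 g.

45.0 g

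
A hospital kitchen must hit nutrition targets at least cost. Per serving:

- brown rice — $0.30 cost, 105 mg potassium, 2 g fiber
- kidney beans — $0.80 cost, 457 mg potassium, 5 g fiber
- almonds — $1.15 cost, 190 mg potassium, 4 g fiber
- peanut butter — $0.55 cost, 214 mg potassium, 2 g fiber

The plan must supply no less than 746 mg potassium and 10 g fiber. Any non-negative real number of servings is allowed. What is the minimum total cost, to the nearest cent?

$1.56

A basic optimal solution has at most two foods positive. Try each food alone and each pair with both targets met exactly.
brown rice only: max(746/105, 10/2) = 7.105 servings → $2.13.
kidney beans only: max(746/457, 10/5) = 2 servings → $1.60.
almonds only: max(746/190, 10/4) = 3.926 servings → $4.52.
peanut butter only: max(746/214, 10/2) = 5 servings → $2.75.
brown rice + kidney beans with both tight: 2.159 servings and 1.136 servings → $1.56.
brown rice + almonds: the both-tight solution has a negative serving — not a feasible corner.
brown rice + peanut butter with both tight: 2.972 servings and 2.028 servings → $2.01.
kidney beans + almonds with both tight: 1.235 servings and 0.9567 servings → $2.09.
kidney beans + peanut butter: the both-tight solution has a negative serving — not a feasible corner.
almonds + peanut butter with both tight: 1.361 servings and 2.277 servings → $2.82.
The minimum over all feasible corners is $1.56.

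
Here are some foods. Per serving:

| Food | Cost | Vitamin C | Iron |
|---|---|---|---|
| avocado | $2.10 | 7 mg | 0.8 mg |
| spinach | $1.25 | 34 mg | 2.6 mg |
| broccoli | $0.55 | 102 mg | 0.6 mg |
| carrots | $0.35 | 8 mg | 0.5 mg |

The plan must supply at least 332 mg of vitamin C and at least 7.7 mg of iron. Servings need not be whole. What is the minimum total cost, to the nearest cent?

Check every corner: each single food scaled to meet both minima, and each pair solved so both constraints bind.
avocado only: max(332/7, 7.7/0.8) = 47.43 servings → $99.60.
spinach only: max(332/34, 7.7/2.6) = 9.765 servings → $12.21.
broccoli only: max(332/102, 7.7/0.6) = 12.83 servings → $7.06.
carrots only: max(332/8, 7.7/0.5) = 41.5 servings → $14.53.
avocado + spinach: the both-tight solution has a negative serving — not a feasible corner.
avocado + broccoli with both tight: 7.574 servings and 2.735 servings → $17.41.
avocado + carrots with both targets exact would need a negative amount; discard.
spinach + broccoli with both tight: 2.395 servings and 2.457 servings → $4.34.
spinach + carrots: the both-tight solution has a negative serving — not a feasible corner.
broccoli + carrots with both tight: 2.26 servings and 12.69 servings → $5.68.
The minimum over all feasible corners is $4.34.

$4.34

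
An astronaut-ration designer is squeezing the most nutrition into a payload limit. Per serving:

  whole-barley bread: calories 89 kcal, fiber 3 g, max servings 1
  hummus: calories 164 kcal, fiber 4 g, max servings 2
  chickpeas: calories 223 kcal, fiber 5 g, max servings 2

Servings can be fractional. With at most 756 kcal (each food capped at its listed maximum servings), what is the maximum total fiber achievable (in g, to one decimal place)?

Fiber per kcal: whole-barley bread 0.03371, hummus 0.02439, chickpeas 0.02242.
Take 1 serving of whole-barley bread: uses 89 kcal, +3.0 g fiber (running total 3.0 g).
Take 2 servings of hummus: uses 328 kcal, +8.0 g fiber (running total 11.0 g).
Take 1.52 servings of chickpeas: uses 339 kcal, +7.6 g fiber (running total 18.6 g).
Greedy by best ratio exhausts the calories allowance optimally: 18.6 g.

18.6 g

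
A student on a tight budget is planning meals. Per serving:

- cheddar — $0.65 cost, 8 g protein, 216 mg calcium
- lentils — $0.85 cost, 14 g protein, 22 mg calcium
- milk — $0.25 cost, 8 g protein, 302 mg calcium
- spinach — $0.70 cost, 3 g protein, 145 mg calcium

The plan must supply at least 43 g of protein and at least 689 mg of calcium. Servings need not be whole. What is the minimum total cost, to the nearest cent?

An LP optimum is at a vertex; with two nutrient constraints at most two foods are used. Check each candidate.
cheddar only: max(43/8, 689/216) = 5.375 servings → $3.49.
lentils only: max(43/14, 689/22) = 31.32 servings → $26.62.
milk only: max(43/8, 689/302) = 5.375 servings → $1.34.
spinach only: max(43/3, 689/145) = 14.33 servings → $10.03.
cheddar + lentils with both tight: 3.055 servings and 1.326 servings → $3.11.
cheddar + milk with both targets exact would need a negative amount; discard.
cheddar + spinach: intersection lies outside the first quadrant.
lentils + milk with both tight: 1.845 servings and 2.147 servings → $2.10.
lentils + spinach with both tight: 2.122 servings and 4.43 servings → $4.90.
milk + spinach: intersection lies outside the first quadrant.
Cheapest feasible corner: $1.34.

$1.34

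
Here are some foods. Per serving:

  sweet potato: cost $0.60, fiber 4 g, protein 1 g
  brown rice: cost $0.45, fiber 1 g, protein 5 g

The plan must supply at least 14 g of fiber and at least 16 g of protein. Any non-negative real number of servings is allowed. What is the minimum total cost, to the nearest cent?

$2.89

The cheapest plan sits at a corner of the feasible region — with two constraints it uses at most two foods.
sweet potato only: max(14/4, 16/1) = 16 servings → $9.60.
brown rice only: max(14/1, 16/5) = 14 servings → $6.30.
sweet potato + brown rice with both tight: 2.842 servings and 2.632 servings → $2.89.
Cheapest feasible corner: $2.89.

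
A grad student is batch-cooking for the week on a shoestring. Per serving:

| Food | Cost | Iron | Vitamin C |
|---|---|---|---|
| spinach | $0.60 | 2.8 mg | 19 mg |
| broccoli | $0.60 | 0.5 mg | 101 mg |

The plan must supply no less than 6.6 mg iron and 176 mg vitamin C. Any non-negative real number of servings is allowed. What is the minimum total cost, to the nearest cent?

This is a tiny linear program; its minimum lies at a vertex of the feasible set. List the vertices and price them.
spinach only: max(6.6/2.8, 176/19) = 9.263 servings → $5.56.
broccoli only: max(6.6/0.5, 176/101) = 13.2 servings → $7.92.
spinach + broccoli with both tight: 2.117 servings and 1.344 servings → $2.08.
So the least-cost plan costs $2.08.

$2.08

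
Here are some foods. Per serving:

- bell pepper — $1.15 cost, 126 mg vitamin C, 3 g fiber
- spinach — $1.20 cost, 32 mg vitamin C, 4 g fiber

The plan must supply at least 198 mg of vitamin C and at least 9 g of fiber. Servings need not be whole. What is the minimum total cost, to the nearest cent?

$3.01

At the optimum either one food covers both requirements or two foods hit both targets exactly; no other combination can be cheaper.
bell pepper only: max(198/126, 9/3) = 3 servings → $3.45.
spinach only: max(198/32, 9/4) = 6.188 servings → $7.42.
bell pepper + spinach with both tight: 1.235 servings and 1.324 servings → $3.01.
So the least-cost plan costs $3.01.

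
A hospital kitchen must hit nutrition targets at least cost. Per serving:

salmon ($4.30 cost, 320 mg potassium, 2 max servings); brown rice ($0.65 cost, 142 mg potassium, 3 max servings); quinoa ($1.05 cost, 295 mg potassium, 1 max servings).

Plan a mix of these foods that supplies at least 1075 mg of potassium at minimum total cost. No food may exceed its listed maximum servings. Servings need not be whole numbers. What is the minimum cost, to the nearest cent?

Cost per mg of potassium: quinoa $0.0036, brown rice $0.0046, salmon $0.0134.
Take 1 serving of quinoa: +295.0 mg potassium for $1.05 (total $1.05, still need 780.0 mg).
Take 3 servings of brown rice: +426.0 mg potassium for $1.95 (total $3.00, still need 354.0 mg).
Take 1.106 servings of salmon: +354.0 mg potassium for $4.76 (total $7.76, still need 0.0 mg).
Filling from the cheapest source first is optimal under one linear minimum: $7.76.

$7.76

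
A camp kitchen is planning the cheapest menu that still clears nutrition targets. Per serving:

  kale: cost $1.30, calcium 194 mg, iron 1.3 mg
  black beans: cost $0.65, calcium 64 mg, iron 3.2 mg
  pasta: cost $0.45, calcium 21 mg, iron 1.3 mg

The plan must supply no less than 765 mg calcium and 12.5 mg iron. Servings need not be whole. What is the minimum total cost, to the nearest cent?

$5.71

kale only: max(765/194, 12.5/1.3) = 9.615 servings → $12.50.
black beans only: max(765/64, 12.5/3.2) = 11.95 servings → $7.77.
pasta only: max(765/21, 12.5/1.3) = 36.43 servings → $16.39.
kale + black beans with both tight: 3.065 servings and 2.661 servings → $5.71.
kale + pasta with both tight: 3.255 servings and 6.361 servings → $7.09.
black beans + pasta with both targets exact would need a negative amount; discard.
So the least-cost plan costs $5.71.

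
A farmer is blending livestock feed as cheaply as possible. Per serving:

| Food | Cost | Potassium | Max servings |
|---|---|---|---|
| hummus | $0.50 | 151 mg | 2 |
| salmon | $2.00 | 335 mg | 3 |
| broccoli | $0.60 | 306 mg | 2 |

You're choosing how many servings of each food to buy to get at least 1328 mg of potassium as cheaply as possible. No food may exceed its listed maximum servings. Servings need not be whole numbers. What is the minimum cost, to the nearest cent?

Cost per mg of potassium: broccoli $0.0020, hummus $0.0033, salmon $0.0060.
Take 2 servings of broccoli: +612.0 mg potassium for $1.20 (total $1.20, still need 716.0 mg).
Take 2 servings of hummus: +302.0 mg potassium for $1.00 (total $2.20, still need 414.0 mg).
Take 1.236 servings of salmon: +414.0 mg potassium for $2.47 (total $4.67, still need 0.0 mg).
Filling from the cheapest source first is optimal under one linear minimum: $4.67.

$4.67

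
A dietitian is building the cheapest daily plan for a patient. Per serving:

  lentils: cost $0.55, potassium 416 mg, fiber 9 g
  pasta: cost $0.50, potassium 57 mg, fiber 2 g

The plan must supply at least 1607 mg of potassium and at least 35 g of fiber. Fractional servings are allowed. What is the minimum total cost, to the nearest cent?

At the optimum either one food covers both requirements or two foods hit both targets exactly; no other combination can be cheaper.
lentils only: max(1607/416, 35/9) = 3.889 servings → $2.14.
pasta only: max(1607/57, 35/2) = 28.19 servings → $14.10.
lentils + pasta with both tight: 3.821 servings and 0.3041 servings → $2.25.
So the least-cost plan costs $2.14.

$2.14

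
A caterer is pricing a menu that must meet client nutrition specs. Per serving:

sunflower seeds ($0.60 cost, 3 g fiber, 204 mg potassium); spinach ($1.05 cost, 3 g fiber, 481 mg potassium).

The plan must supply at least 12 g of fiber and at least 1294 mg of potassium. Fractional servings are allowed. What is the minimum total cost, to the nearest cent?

$3.18

A basic optimal solution has at most two foods positive. Try each food alone and each pair with both targets met exactly.
sunflower seeds only: max(12/3, 1294/204) = 6.343 servings → $3.81.
spinach only: max(12/3, 1294/481) = 4 servings → $4.20.
sunflower seeds + spinach with both tight: 2.274 servings and 1.726 servings → $3.18.
Cheapest feasible corner: $3.18.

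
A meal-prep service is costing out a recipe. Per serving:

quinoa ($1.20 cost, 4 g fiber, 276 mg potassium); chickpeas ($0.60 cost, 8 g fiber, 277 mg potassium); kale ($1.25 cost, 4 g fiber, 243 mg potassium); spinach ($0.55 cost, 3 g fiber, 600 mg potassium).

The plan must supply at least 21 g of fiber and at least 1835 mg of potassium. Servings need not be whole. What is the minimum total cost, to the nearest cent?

$2.30

At the optimum either one food covers both requirements or two foods hit both targets exactly; no other combination can be cheaper.
quinoa only: max(21/4, 1835/276) = 6.649 servings → $7.98.
chickpeas only: max(21/8, 1835/277) = 6.625 servings → $3.97.
kale only: max(21/4, 1835/243) = 7.551 servings → $9.44.
spinach only: max(21/3, 1835/600) = 7 servings → $3.85.
quinoa + chickpeas: intersection lies outside the first quadrant.
quinoa + kale: intersection lies outside the first quadrant.
quinoa + spinach with both tight: 4.513 servings and 0.9822 servings → $5.96.
chickpeas + kale: intersection lies outside the first quadrant.
chickpeas + spinach with both tight: 1.788 servings and 2.233 servings → $2.30.
kale + spinach with both tight: 4.246 servings and 1.339 servings → $6.04.
So the least-cost plan costs $2.30.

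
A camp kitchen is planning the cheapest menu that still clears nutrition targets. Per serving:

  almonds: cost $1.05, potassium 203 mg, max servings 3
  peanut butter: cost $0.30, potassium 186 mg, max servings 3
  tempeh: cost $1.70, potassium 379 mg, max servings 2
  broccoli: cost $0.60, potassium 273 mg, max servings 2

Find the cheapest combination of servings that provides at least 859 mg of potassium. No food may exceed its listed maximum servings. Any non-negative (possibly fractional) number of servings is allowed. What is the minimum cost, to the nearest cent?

$1.56

Cost per mg of potassium: peanut butter $0.0016, broccoli $0.0022, tempeh $0.0045, almonds $0.0052.
Take 3 servings of peanut butter: +558.0 mg potassium for $0.90 (total $0.90, still need 301.0 mg).
Take 1.103 servings of broccoli: +301.0 mg potassium for $0.66 (total $1.56, still need 0.0 mg).
Greedy by cheapest-per-mg is optimal for a single linear constraint, so the minimum cost is $1.56.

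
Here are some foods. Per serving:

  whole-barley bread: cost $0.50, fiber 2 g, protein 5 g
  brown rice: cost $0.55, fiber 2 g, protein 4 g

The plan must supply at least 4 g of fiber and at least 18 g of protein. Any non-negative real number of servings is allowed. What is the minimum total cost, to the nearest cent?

Two binding constraints pin down two serving amounts, so the optimal mix uses at most two foods. The candidates are each food alone (scaled to the tighter of fiber/protein) and each pair with both constraints tight.
whole-barley bread only: max(4/2, 18/5) = 3.6 servings → $1.80.
brown rice only: max(4/2, 18/4) = 4.5 servings → $2.48.
whole-barley bread + brown rice: the both-tight solution has a negative serving — not a feasible corner.
So the least-cost plan costs $1.80.

$1.80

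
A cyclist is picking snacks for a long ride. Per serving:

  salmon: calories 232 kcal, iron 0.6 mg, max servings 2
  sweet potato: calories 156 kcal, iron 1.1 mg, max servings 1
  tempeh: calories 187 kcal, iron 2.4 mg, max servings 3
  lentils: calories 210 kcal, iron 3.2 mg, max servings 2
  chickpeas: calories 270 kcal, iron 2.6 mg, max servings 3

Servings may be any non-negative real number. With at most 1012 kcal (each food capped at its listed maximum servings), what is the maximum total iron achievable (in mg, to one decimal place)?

Iron per kcal: lentils 0.01524, tempeh 0.01283, chickpeas 0.00963, sweet potato 0.007051, salmon 0.002586.
Take 2 servings of lentils: uses 420 kcal, +6.4 mg iron (running total 6.4 mg).
Take 3 servings of tempeh: uses 561 kcal, +7.2 mg iron (running total 13.6 mg).
Take 0.1148 servings of chickpeas: uses 31 kcal, +0.3 mg iron (running total 13.9 mg).
Greedy by best ratio exhausts the calories allowance optimally: 13.9 mg.

13.9 mg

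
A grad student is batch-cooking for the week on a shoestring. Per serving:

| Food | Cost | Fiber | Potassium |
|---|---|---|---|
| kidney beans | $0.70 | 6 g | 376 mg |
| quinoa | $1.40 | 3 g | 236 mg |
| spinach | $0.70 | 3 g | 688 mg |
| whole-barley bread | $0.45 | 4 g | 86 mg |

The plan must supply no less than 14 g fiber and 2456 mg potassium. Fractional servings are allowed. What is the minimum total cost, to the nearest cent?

$2.74

At the optimum either one food covers both requirements or two foods hit both targets exactly; no other combination can be cheaper.
kidney beans only: max(14/6, 2456/376) = 6.532 servings → $4.57.
quinoa only: max(14/3, 2456/236) = 10.41 servings → $14.57.
spinach only: max(14/3, 2456/688) = 4.667 servings → $3.27.
whole-barley bread only: max(14/4, 2456/86) = 28.56 servings → $12.85.
kidney beans + quinoa with both targets exact would need a negative amount; discard.
kidney beans + spinach with both tight: 0.7547 servings and 3.157 servings → $2.74.
kidney beans + whole-barley bread with both targets exact would need a negative amount; discard.
quinoa + spinach with both tight: 1.67 servings and 2.997 servings → $4.44.
quinoa + whole-barley bread: the both-tight solution has a negative serving — not a feasible corner.
spinach + whole-barley bread with both tight: 3.456 servings and 0.9078 servings → $2.83.
So the least-cost plan costs $2.74.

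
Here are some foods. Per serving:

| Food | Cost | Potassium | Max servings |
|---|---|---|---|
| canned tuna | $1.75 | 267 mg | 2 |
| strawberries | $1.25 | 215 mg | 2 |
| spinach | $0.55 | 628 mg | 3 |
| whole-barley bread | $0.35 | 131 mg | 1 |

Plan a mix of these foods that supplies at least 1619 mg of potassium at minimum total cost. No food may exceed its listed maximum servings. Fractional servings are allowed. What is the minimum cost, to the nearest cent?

$1.42

Cost per mg of potassium: spinach $0.0009, whole-barley bread $0.0027, strawberries $0.0058, canned tuna $0.0066.
Take 2.578 servings of spinach: +1619.0 mg potassium for $1.42 (total $1.42, still need 0.0 mg).
Filling from the cheapest source first is optimal under one linear minimum: $1.42.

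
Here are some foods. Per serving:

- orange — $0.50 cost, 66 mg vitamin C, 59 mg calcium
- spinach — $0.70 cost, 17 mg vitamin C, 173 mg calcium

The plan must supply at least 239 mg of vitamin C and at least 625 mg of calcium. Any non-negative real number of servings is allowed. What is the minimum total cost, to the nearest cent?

Check every corner: each single food scaled to meet both minima, and each pair solved so both constraints bind.
orange only: max(239/66, 625/59) = 10.59 servings → $5.30.
spinach only: max(239/17, 625/173) = 14.06 servings → $9.84.
orange + spinach with both tight: 2.95 servings and 2.607 servings → $3.30.
The minimum over all feasible corners is $3.30.

$3.30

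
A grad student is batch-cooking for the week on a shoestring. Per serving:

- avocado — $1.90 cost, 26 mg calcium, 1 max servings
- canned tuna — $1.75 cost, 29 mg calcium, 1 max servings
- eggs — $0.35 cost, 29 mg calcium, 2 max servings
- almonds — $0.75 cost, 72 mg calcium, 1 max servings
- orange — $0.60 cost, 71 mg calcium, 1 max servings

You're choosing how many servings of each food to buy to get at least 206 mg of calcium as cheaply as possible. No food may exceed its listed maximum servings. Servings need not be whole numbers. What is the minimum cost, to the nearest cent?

$2.35

Cost per mg of calcium: orange $0.0085, almonds $0.0104, eggs $0.0121, canned tuna $0.0603, avocado $0.0731.
Take 1 serving of orange: +71.0 mg calcium for $0.60 (total $0.60, still need 135.0 mg).
Take 1 serving of almonds: +72.0 mg calcium for $0.75 (total $1.35, still need 63.0 mg).
Take 2 servings of eggs: +58.0 mg calcium for $0.70 (total $2.05, still need 5.0 mg).
Take 0.1724 servings of canned tuna: +5.0 mg calcium for $0.30 (total $2.35, still need 0.0 mg).
Greedy by cheapest-per-mg is optimal for a single linear constraint, so the minimum cost is $2.35.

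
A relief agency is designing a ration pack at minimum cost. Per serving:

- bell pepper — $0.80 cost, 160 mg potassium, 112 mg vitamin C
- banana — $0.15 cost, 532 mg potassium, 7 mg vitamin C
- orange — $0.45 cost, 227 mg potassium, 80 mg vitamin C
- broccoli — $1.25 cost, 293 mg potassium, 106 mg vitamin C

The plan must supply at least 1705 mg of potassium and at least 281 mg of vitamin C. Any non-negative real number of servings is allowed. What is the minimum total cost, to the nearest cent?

Two binding constraints pin down two serving amounts, so the optimal mix uses at most two foods. The candidates are each food alone (scaled to the tighter of potassium/vitamin C) and each pair with both constraints tight.
bell pepper only: max(1705/160, 281/112) = 10.66 servings → $8.53.
banana only: max(1705/532, 281/7) = 40.14 servings → $6.02.
orange only: max(1705/227, 281/80) = 7.511 servings → $3.38.
broccoli only: max(1705/293, 281/106) = 5.819 servings → $7.27.
bell pepper + banana with both tight: 2.353 servings and 2.497 servings → $2.26.
bell pepper + orange: the both-tight solution has a negative serving — not a feasible corner.
bell pepper + broccoli with both targets exact would need a negative amount; discard.
banana + orange with both tight: 1.772 servings and 3.357 servings → $1.78.
banana + broccoli with both tight: 1.811 servings and 2.531 servings → $3.44.
orange + broccoli: intersection lies outside the first quadrant.
The minimum over all feasible corners is $1.78.

$1.78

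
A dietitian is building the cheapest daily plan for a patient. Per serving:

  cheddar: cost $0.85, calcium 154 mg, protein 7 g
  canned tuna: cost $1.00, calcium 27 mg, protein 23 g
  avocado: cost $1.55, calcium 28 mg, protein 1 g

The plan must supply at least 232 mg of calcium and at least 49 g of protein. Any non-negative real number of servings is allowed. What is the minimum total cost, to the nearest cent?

Check every corner: each single food scaled to meet both minima, and each pair solved so both constraints bind.
cheddar only: max(232/154, 49/7) = 7 servings → $5.95.
canned tuna only: max(232/27, 49/23) = 8.593 servings → $8.59.
avocado only: max(232/28, 49/1) = 49 servings → $75.95.
cheddar + canned tuna with both tight: 1.197 servings and 1.766 servings → $2.78.
cheddar + avocado with both targets exact would need a negative amount; discard.
canned tuna + avocado with both tight: 1.848 servings and 6.504 servings → $11.93.
Cheapest feasible corner: $2.78.

$2.78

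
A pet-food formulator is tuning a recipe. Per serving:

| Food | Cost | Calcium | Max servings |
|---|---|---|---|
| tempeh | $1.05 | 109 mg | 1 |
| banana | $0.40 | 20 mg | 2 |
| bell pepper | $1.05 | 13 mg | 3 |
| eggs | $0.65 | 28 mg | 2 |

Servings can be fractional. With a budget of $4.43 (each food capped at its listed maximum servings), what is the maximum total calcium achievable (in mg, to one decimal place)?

Calcium per dollar: tempeh 103.8, banana 50, eggs 43.08, bell pepper 12.38.
Take 1 serving of tempeh: spends $1.05, +109.0 mg calcium (running total 109.0 mg).
Take 2 servings of banana: spends $0.80, +40.0 mg calcium (running total 149.0 mg).
Take 2 servings of eggs: spends $1.30, +56.0 mg calcium (running total 205.0 mg).
Take 1.219 servings of bell pepper: spends $1.28, +15.8 mg calcium (running total 220.8 mg).
Greedy by best ratio exhausts the cost allowance optimally: 220.8 mg.

220.8 mg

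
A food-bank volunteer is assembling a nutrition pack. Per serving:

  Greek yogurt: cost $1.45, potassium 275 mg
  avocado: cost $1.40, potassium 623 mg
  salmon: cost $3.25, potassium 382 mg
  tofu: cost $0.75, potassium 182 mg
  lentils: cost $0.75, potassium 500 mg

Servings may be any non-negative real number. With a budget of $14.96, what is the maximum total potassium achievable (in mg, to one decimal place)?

Potassium per dollar: lentils 666.7, avocado 445, tofu 242.7, Greek yogurt 189.7, salmon 117.5.
With no serving limits, spend the whole cost allowance on lentils: $14.96 / $0.75 × 500 mg = 9973.3 mg.

9973.3 mg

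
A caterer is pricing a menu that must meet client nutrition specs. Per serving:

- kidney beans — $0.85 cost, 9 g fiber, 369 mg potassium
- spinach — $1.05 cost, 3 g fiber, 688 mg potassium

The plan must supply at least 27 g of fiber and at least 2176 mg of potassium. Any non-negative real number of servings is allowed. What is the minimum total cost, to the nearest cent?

$4.00

kidney beans only: max(27/9, 2176/369) = 5.897 servings → $5.01.
spinach only: max(27/3, 2176/688) = 9 servings → $9.45.
kidney beans + spinach with both tight: 2.369 servings and 1.892 servings → $4.00.
So the least-cost plan costs $4.00.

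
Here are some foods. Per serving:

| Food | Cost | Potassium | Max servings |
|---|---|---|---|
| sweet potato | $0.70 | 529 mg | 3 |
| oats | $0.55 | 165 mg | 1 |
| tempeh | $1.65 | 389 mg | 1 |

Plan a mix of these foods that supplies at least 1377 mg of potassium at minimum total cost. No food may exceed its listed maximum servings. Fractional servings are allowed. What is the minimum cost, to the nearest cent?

$1.82

Cost per mg of potassium: sweet potato $0.0013, oats $0.0033, tempeh $0.0042.
Take 2.603 servings of sweet potato: +1377.0 mg potassium for $1.82 (total $1.82, still need 0.0 mg).
Greedy by cheapest-per-mg is optimal for a single linear constraint, so the minimum cost is $1.82.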